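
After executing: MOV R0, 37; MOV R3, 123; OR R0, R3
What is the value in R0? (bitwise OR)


Register state trace:
  MOV R0, 37  → R0 = 37 (0b00100101)
  MOV R3, 123  → R3 = 123 (0b01111011)
  OR R0, R3   → R0 = 37 OR 123 = 127 (0b01111111)
Final: R0 = 127

127


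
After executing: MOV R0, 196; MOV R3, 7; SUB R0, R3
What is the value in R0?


Register state trace:
  MOV R0, 196  → R0 = 196
  MOV R3, 7  → R3 = 7
  SUB R0, R3  → R0 = 196 - 7 = 189
Final: R0 = 189

189


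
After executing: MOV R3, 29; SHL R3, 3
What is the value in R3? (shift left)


Register state trace:
  MOV R3, 29  → R3 = 29
  SHL R3, 3  → R3 = 29 << 3 = 29 * 2^3 = 232
Final: R3 = 232

232


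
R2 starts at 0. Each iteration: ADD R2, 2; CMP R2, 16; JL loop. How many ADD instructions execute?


Loop trace (R2 starts at 0, target 16, step 2):
  ADD #1: R2 = 0 + 2 = 2  → 2 < 16, loop
  ADD #2: R2 = 2 + 2 = 4  → 4 < 16, loop
  ADD #3: R2 = 4 + 2 = 6  → 6 < 16, loop
  ADD #4: R2 = 6 + 2 = 8  → 8 < 16, loop
  ADD #5: R2 = 8 + 2 = 10  → 10 < 16, loop
  ADD #6: R2 = 10 + 2 = 12  → 12 < 16, loop
  ADD #7: R2 = 12 + 2 = 14  → 14 < 16, loop
  ADD #8: R2 = 14 + 2 = 16  → 16 >= 16, exit
Total ADD instructions: 8

8


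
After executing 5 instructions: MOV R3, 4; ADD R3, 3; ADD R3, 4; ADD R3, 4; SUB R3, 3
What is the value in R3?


Register state trace:
  MOV R3, 4  → R3 = 4
  ADD R3, 3  → R3 = 4 + 3 = 7
  ADD R3, 4  → R3 = 7 + 4 = 11
  ADD R3, 4  → R3 = 11 + 4 = 15
  SUB R3, 3  → R3 = 15 - 3 = 12
Final: R3 = 12

12


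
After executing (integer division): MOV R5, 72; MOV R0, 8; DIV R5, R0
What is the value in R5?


Register state trace:
  MOV R5, 72  → R5 = 72
  MOV R0, 8  → R0 = 8
  DIV R5, R0  → R5 = 72 // 8 = 9
Final: R5 = 9

9


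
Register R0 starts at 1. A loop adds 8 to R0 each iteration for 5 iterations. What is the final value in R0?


Starting value: R0 = 1
  Iter 1: R0 = 1 + 8 = 9
  Iter 2: R0 = 9 + 8 = 17
  Iter 3: R0 = 17 + 8 = 25
  Iter 4: R0 = 25 + 8 = 33
  Iter 5: R0 = 33 + 8 = 41
Final: R0 = 41

41


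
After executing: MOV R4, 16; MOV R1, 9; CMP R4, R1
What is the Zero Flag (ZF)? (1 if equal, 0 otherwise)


Register state trace:
  MOV R4, 16  → R4 = 16
  MOV R1, 9  → R1 = 9
  CMP R4, R1  → computes 16 - 9 = 7
  Result is nonzero, so values are not equal
ZF = 0

0


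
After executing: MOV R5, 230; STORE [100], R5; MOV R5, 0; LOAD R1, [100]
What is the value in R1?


Register and memory trace:
  MOV R5, 230  → R5 = 230
  STORE [100], R5  → mem[100] = 230
  MOV R5, 0  → R5 = 0
  LOAD R1, [100]  → R1 = mem[100] = 230
Final: R1 = 230

230


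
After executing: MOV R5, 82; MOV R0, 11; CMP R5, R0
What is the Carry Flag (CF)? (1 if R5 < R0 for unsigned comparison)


Register state trace:
  MOV R5, 82  → R5 = 82
  MOV R0, 11  → R0 = 11
  CMP R5, R0  → unsigned 82 - 11: no borrow
  82 >= 11, so CF = 0
CF = 0

0


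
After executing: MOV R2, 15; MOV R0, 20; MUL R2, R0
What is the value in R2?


Register state trace:
  MOV R2, 15  → R2 = 15
  MOV R0, 20  → R0 = 20
  MUL R2, R0  → R2 = 15 * 20 = 300
Final: R2 = 300

300


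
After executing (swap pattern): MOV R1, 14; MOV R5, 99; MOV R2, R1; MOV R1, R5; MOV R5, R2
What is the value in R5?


Register state trace (swap pattern):
  MOV R1, 14  → R1 = 14
  MOV R5, 99  → R5 = 99
  MOV R2, R1  → R2 = 14  (save R1)
  MOV R1, R5  → R1 = 99  (R1 gets R5's value)
  MOV R5, R2  → R5 = 14  (R5 gets saved value)
Final: R5 = 14

14


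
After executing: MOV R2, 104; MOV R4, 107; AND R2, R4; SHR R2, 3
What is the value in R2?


Register state trace:
  MOV R2, 104  → R2 = 104 (0b01101000)
  MOV R4, 107  → R4 = 107 (0b01101011)
  AND R2, R4  → R2 = 104 AND 107 = 104 (0b01101000)
  SHR R2, 3  → R2 = 104 >> 3 = 13
Final: R2 = 13

13


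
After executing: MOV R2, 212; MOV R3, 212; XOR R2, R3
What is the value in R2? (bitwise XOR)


Register state trace:
  MOV R2, 212  → R2 = 212 (0b11010100)
  MOV R3, 212  → R3 = 212 (0b11010100)
  XOR R2, R3  → R2 = 212 XOR 212 = 0 (0b00000000)
Final: R2 = 0

0


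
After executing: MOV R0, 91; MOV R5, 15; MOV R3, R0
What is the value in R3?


Register state trace:
  MOV R0, 91  → R0 = 91
  MOV R5, 15  → R5 = 15
  MOV R3, R0  → R3 = 91
Final: R3 = 91

91


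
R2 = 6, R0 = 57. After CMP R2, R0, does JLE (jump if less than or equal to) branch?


Trace:
  R2 = 6, R0 = 57
  CMP R2, R0  → compares 6 vs 57
  JLE checks: is 6 less than or equal to 57?
  6 < 57, so condition is true
Branch taken: Yes

Yes


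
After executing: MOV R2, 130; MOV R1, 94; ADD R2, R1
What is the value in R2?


Register state trace:
  MOV R2, 130  → R2 = 130
  MOV R1, 94  → R1 = 94
  ADD R2, R1  → R2 = 130 + 94 = 224
Final: R2 = 224

224


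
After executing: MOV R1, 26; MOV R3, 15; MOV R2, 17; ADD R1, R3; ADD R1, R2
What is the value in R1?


Register state trace:
  MOV R1, 26  → R1 = 26
  MOV R3, 15  → R3 = 15
  MOV R2, 17  → R2 = 17
  ADD R1, R3  → R1 = 26 + 15 = 41
  ADD R1, R2  → R1 = 41 + 17 = 58
Final: R1 = 58

58


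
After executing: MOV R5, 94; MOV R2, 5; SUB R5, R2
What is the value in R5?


Register state trace:
  MOV R5, 94  → R5 = 94
  MOV R2, 5  → R2 = 5
  SUB R5, R2  → R5 = 94 - 5 = 89
Final: R5 = 89

89


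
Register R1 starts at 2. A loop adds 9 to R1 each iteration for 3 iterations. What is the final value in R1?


Starting value: R1 = 2
  Iter 1: R1 = 2 + 9 = 11
  Iter 2: R1 = 11 + 9 = 20
  Iter 3: R1 = 20 + 9 = 29
Final: R1 = 29

29


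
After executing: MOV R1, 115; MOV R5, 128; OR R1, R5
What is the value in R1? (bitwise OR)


Register state trace:
  MOV R1, 115  → R1 = 115 (0b01110011)
  MOV R5, 128  → R5 = 128 (0b10000000)
  OR R1, R5   → R1 = 115 OR 128 = 243 (0b11110011)
Final: R1 = 243

243


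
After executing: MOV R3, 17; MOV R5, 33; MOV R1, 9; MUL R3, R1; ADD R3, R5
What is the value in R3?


Register state trace:
  MOV R3, 17  → R3 = 17
  MOV R5, 33  → R5 = 33
  MOV R1, 9  → R1 = 9
  MUL R3, R1  → R3 = 17 * 9 = 153
  ADD R3, R5  → R3 = 153 + 33 = 186
Final: R3 = 186

186


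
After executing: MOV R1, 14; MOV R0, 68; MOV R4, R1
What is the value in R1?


Register state trace:
  MOV R1, 14  → R1 = 14
  MOV R0, 68  → R0 = 68
  MOV R4, R1  → R4 = 14
Final: R1 = 14

14


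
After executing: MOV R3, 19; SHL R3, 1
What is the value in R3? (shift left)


Register state trace:
  MOV R3, 19  → R3 = 19
  SHL R3, 1  → R3 = 19 << 1 = 19 * 2^1 = 38
Final: R3 = 38

38


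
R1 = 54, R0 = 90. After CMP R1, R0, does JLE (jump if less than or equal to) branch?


Trace:
  R1 = 54, R0 = 90
  CMP R1, R0  → compares 54 vs 90
  JLE checks: is 54 less than or equal to 90?
  54 < 90, so condition is true
Branch taken: Yes

Yes


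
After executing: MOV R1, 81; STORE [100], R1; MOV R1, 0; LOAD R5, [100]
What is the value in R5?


Register and memory trace:
  MOV R1, 81  → R1 = 81
  STORE [100], R1  → mem[100] = 81
  MOV R1, 0  → R1 = 0
  LOAD R5, [100]  → R5 = mem[100] = 81
Final: R5 = 81

81


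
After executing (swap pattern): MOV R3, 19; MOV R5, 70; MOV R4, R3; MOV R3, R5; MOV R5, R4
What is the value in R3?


Register state trace (swap pattern):
  MOV R3, 19  → R3 = 19
  MOV R5, 70  → R5 = 70
  MOV R4, R3  → R4 = 19  (save R3)
  MOV R3, R5  → R3 = 70  (R3 gets R5's value)
  MOV R5, R4  → R5 = 19  (R5 gets saved value)
Final: R3 = 70

70


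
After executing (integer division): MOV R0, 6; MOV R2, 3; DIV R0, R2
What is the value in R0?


Register state trace:
  MOV R0, 6  → R0 = 6
  MOV R2, 3  → R2 = 3
  DIV R0, R2  → R0 = 6 // 3 = 2
Final: R0 = 2

2


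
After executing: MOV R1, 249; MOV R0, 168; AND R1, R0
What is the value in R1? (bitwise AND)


Register state trace:
  MOV R1, 249  → R1 = 249 (0b11111001)
  MOV R0, 168  → R0 = 168 (0b10101000)
  AND R1, R0  → R1 = 249 AND 168 = 168 (0b10101000)
Final: R1 = 168

168


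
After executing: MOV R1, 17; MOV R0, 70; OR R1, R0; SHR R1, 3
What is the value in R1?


Register state trace:
  MOV R1, 17  → R1 = 17 (0b00010001)
  MOV R0, 70  → R0 = 70 (0b01000110)
  OR R1, R0  → R1 = 17 OR 70 = 87 (0b01010111)
  SHR R1, 3  → R1 = 87 >> 3 = 10
Final: R1 = 10

10


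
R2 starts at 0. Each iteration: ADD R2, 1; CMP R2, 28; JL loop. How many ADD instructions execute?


Loop trace (R2 starts at 0, target 28, step 1):
  ADD #1: R2 = 0 + 1 = 1  → 1 < 28, loop
  ADD #2: R2 = 1 + 1 = 2  → 2 < 28, loop
  ADD #3: R2 = 2 + 1 = 3  → 3 < 28, loop
  ADD #4: R2 = 3 + 1 = 4  → 4 < 28, loop
  ADD #5: R2 = 4 + 1 = 5  → 5 < 28, loop
  ADD #6: R2 = 5 + 1 = 6  → 6 < 28, loop
  ADD #7: R2 = 6 + 1 = 7  → 7 < 28, loop
  ADD #8: R2 = 7 + 1 = 8  → 8 < 28, loop
  ADD #9: R2 = 8 + 1 = 9  → 9 < 28, loop
  ADD #10: R2 = 9 + 1 = 10  → 10 < 28, loop
  ADD #11: R2 = 10 + 1 = 11  → 11 < 28, loop
  ADD #12: R2 = 11 + 1 = 12  → 12 < 28, loop
  ADD #13: R2 = 12 + 1 = 13  → 13 < 28, loop
  ADD #14: R2 = 13 + 1 = 14  → 14 < 28, loop
  ADD #15: R2 = 14 + 1 = 15  → 15 < 28, loop
  ADD #16: R2 = 15 + 1 = 16  → 16 < 28, loop
  ADD #17: R2 = 16 + 1 = 17  → 17 < 28, loop
  ADD #18: R2 = 17 + 1 = 18  → 18 < 28, loop
  ADD #19: R2 = 18 + 1 = 19  → 19 < 28, loop
  ADD #20: R2 = 19 + 1 = 20  → 20 < 28, loop
  ADD #21: R2 = 20 + 1 = 21  → 21 < 28, loop
  ADD #22: R2 = 21 + 1 = 22  → 22 < 28, loop
  ADD #23: R2 = 22 + 1 = 23  → 23 < 28, loop
  ADD #24: R2 = 23 + 1 = 24  → 24 < 28, loop
  ADD #25: R2 = 24 + 1 = 25  → 25 < 28, loop
  ADD #26: R2 = 25 + 1 = 26  → 26 < 28, loop
  ADD #27: R2 = 26 + 1 = 27  → 27 < 28, loop
  ADD #28: R2 = 27 + 1 = 28  → 28 >= 28, exit
Total ADD instructions: 28

28


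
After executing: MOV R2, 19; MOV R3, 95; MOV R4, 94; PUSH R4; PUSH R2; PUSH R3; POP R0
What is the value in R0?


Stack trace (top is rightmost):
  MOV R2, 19  → R2 = 19
  MOV R3, 95  → R3 = 95
  MOV R4, 94  → R4 = 94
  PUSH R4  → stack: [94]
  PUSH R2  → stack: [94, 19]
  PUSH R3  → stack: [94, 19, 95]
  POP R0  → R0 = 95, stack: [94, 19]
Final: R0 = 95

95


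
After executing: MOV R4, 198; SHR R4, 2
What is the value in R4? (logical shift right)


Register state trace:
  MOV R4, 198  → R4 = 198
  SHR R4, 2  → R4 = 198 >> 2 = 198 // 2^2 = 49
Final: R4 = 49

49


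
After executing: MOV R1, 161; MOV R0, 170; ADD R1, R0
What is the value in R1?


Register state trace:
  MOV R1, 161  → R1 = 161
  MOV R0, 170  → R0 = 170
  ADD R1, R0  → R1 = 161 + 170 = 331
Final: R1 = 331

331


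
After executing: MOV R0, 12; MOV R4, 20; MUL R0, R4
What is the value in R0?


Register state trace:
  MOV R0, 12  → R0 = 12
  MOV R4, 20  → R4 = 20
  MUL R0, R4  → R0 = 12 * 20 = 240
Final: R0 = 240

240


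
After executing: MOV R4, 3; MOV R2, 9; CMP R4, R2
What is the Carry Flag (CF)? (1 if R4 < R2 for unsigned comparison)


Register state trace:
  MOV R4, 3  → R4 = 3
  MOV R2, 9  → R2 = 9
  CMP R4, R2  → unsigned 3 - 9: borrow occurs
  3 < 9, so CF = 1
CF = 1

1


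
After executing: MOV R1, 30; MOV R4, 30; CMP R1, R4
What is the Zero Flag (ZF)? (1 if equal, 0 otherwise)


Register state trace:
  MOV R1, 30  → R1 = 30
  MOV R4, 30  → R4 = 30
  CMP R1, R4  → computes 30 - 30 = 0
  Result is zero, so values are equal
ZF = 1

1


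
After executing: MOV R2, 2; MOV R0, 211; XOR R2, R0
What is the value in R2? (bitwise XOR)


Register state trace:
  MOV R2, 2  → R2 = 2 (0b00000010)
  MOV R0, 211  → R0 = 211 (0b11010011)
  XOR R2, R0  → R2 = 2 XOR 211 = 209 (0b11010001)
Final: R2 = 209

209


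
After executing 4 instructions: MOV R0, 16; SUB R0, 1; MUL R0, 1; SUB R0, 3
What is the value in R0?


Register state trace:
  MOV R0, 16  → R0 = 16
  SUB R0, 1  → R0 = 16 - 1 = 15
  MUL R0, 1  → R0 = 15 * 1 = 15
  SUB R0, 3  → R0 = 15 - 3 = 12
Final: R0 = 12

12


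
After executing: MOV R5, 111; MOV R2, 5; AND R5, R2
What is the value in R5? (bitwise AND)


Register state trace:
  MOV R5, 111  → R5 = 111 (0b01101111)
  MOV R2, 5  → R2 = 5 (0b00000101)
  AND R5, R2  → R5 = 111 AND 5 = 5 (0b00000101)
Final: R5 = 5

5


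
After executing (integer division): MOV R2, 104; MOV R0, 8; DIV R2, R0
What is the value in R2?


Register state trace:
  MOV R2, 104  → R2 = 104
  MOV R0, 8  → R0 = 8
  DIV R2, R0  → R2 = 104 // 8 = 13
Final: R2 = 13

13


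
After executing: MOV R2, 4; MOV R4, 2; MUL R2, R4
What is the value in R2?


Register state trace:
  MOV R2, 4  → R2 = 4
  MOV R4, 2  → R4 = 2
  MUL R2, R4  → R2 = 4 * 2 = 8
Final: R2 = 8

8


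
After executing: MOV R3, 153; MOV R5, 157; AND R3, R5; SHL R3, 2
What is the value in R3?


Register state trace:
  MOV R3, 153  → R3 = 153 (0b10011001)
  MOV R5, 157  → R5 = 157 (0b10011101)
  AND R3, R5  → R3 = 153 AND 157 = 153 (0b10011001)
  SHL R3, 2  → R3 = 153 << 2 = 612
Final: R3 = 612

612


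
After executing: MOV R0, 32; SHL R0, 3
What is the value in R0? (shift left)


Register state trace:
  MOV R0, 32  → R0 = 32
  SHL R0, 3  → R0 = 32 << 3 = 32 * 2^3 = 256
Final: R0 = 256

256


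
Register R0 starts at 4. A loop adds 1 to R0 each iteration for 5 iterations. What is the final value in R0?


Starting value: R0 = 4
  Iter 1: R0 = 4 + 1 = 5
  Iter 2: R0 = 5 + 1 = 6
  Iter 3: R0 = 6 + 1 = 7
  Iter 4: R0 = 7 + 1 = 8
  Iter 5: R0 = 8 + 1 = 9
Final: R0 = 9

9


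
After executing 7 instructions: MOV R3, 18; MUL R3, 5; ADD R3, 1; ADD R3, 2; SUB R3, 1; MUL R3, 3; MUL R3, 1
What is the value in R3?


Register state trace:
  MOV R3, 18  → R3 = 18
  MUL R3, 5  → R3 = 18 * 5 = 90
  ADD R3, 1  → R3 = 90 + 1 = 91
  ADD R3, 2  → R3 = 91 + 2 = 93
  SUB R3, 1  → R3 = 93 - 1 = 92
  MUL R3, 3  → R3 = 92 * 3 = 276
  MUL R3, 1  → R3 = 276 * 1 = 276
Final: R3 = 276

276


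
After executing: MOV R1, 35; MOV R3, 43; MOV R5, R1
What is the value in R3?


Register state trace:
  MOV R1, 35  → R1 = 35
  MOV R3, 43  → R3 = 43
  MOV R5, R1  → R5 = 35
Final: R3 = 43

43


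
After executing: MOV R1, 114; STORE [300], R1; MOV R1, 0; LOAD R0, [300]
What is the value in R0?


Register and memory trace:
  MOV R1, 114  → R1 = 114
  STORE [300], R1  → mem[300] = 114
  MOV R1, 0  → R1 = 0
  LOAD R0, [300]  → R0 = mem[300] = 114
Final: R0 = 114

114


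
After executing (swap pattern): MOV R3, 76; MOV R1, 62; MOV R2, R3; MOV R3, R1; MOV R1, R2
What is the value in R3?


Register state trace (swap pattern):
  MOV R3, 76  → R3 = 76
  MOV R1, 62  → R1 = 62
  MOV R2, R3  → R2 = 76  (save R3)
  MOV R3, R1  → R3 = 62  (R3 gets R1's value)
  MOV R1, R2  → R1 = 76  (R1 gets saved value)
Final: R3 = 62

62


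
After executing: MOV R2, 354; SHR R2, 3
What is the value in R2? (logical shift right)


Register state trace:
  MOV R2, 354  → R2 = 354
  SHR R2, 3  → R2 = 354 >> 3 = 354 // 2^3 = 44
Final: R2 = 44

44


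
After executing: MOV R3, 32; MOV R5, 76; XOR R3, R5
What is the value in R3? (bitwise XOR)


Register state trace:
  MOV R3, 32  → R3 = 32 (0b00100000)
  MOV R5, 76  → R5 = 76 (0b01001100)
  XOR R3, R5  → R3 = 32 XOR 76 = 108 (0b01101100)
Final: R3 = 108

108


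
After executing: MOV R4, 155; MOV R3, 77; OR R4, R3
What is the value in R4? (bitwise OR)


Register state trace:
  MOV R4, 155  → R4 = 155 (0b10011011)
  MOV R3, 77  → R3 = 77 (0b01001101)
  OR R4, R3   → R4 = 155 OR 77 = 223 (0b11011111)
Final: R4 = 223

223


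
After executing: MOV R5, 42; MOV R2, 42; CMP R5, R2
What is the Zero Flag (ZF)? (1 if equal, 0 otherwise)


Register state trace:
  MOV R5, 42  → R5 = 42
  MOV R2, 42  → R2 = 42
  CMP R5, R2  → computes 42 - 42 = 0
  Result is zero, so values are equal
ZF = 1

1


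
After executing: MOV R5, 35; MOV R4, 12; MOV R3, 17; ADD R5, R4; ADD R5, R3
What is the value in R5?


Register state trace:
  MOV R5, 35  → R5 = 35
  MOV R4, 12  → R4 = 12
  MOV R3, 17  → R3 = 17
  ADD R5, R4  → R5 = 35 + 12 = 47
  ADD R5, R3  → R5 = 47 + 17 = 64
Final: R5 = 64

64


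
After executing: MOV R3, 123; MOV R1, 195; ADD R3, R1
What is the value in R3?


Register state trace:
  MOV R3, 123  → R3 = 123
  MOV R1, 195  → R1 = 195
  ADD R3, R1  → R3 = 123 + 195 = 318
Final: R3 = 318

318


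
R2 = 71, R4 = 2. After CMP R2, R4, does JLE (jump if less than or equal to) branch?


Trace:
  R2 = 71, R4 = 2
  CMP R2, R4  → compares 71 vs 2
  JLE checks: is 71 less than or equal to 2?
  71 > 2, so condition is false
Branch taken: No

No


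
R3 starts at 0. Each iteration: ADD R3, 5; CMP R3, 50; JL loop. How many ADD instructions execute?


Loop trace (R3 starts at 0, target 50, step 5):
  ADD #1: R3 = 0 + 5 = 5  → 5 < 50, loop
  ADD #2: R3 = 5 + 5 = 10  → 10 < 50, loop
  ADD #3: R3 = 10 + 5 = 15  → 15 < 50, loop
  ADD #4: R3 = 15 + 5 = 20  → 20 < 50, loop
  ADD #5: R3 = 20 + 5 = 25  → 25 < 50, loop
  ADD #6: R3 = 25 + 5 = 30  → 30 < 50, loop
  ADD #7: R3 = 30 + 5 = 35  → 35 < 50, loop
  ADD #8: R3 = 35 + 5 = 40  → 40 < 50, loop
  ADD #9: R3 = 40 + 5 = 45  → 45 < 50, loop
  ADD #10: R3 = 45 + 5 = 50  → 50 >= 50, exit
Total ADD instructions: 10

10


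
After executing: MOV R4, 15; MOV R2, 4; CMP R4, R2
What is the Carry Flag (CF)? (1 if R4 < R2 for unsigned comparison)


Register state trace:
  MOV R4, 15  → R4 = 15
  MOV R2, 4  → R2 = 4
  CMP R4, R2  → unsigned 15 - 4: no borrow
  15 >= 4, so CF = 0
CF = 0

0


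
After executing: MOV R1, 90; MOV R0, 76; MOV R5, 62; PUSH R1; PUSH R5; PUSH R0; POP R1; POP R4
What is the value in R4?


Stack trace (top is rightmost):
  MOV R1, 90  → R1 = 90
  MOV R0, 76  → R0 = 76
  MOV R5, 62  → R5 = 62
  PUSH R1  → stack: [90]
  PUSH R5  → stack: [90, 62]
  PUSH R0  → stack: [90, 62, 76]
  POP R1  → R1 = 76, stack: [90, 62]
  POP R4  → R4 = 62, stack: [90]
Final: R4 = 62

62


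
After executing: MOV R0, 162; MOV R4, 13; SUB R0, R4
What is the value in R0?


Register state trace:
  MOV R0, 162  → R0 = 162
  MOV R4, 13  → R4 = 13
  SUB R0, R4  → R0 = 162 - 13 = 149
Final: R0 = 149

149


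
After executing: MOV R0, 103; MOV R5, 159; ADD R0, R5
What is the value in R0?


Register state trace:
  MOV R0, 103  → R0 = 103
  MOV R5, 159  → R5 = 159
  ADD R0, R5  → R0 = 103 + 159 = 262
Final: R0 = 262

262


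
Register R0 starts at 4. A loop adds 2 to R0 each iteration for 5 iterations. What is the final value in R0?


Starting value: R0 = 4
  Iter 1: R0 = 4 + 2 = 6
  Iter 2: R0 = 6 + 2 = 8
  Iter 3: R0 = 8 + 2 = 10
  Iter 4: R0 = 10 + 2 = 12
  Iter 5: R0 = 12 + 2 = 14
Final: R0 = 14

14


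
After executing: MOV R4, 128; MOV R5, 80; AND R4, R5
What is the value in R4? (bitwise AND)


Register state trace:
  MOV R4, 128  → R4 = 128 (0b10000000)
  MOV R5, 80  → R5 = 80 (0b01010000)
  AND R4, R5  → R4 = 128 AND 80 = 0 (0b00000000)
Final: R4 = 0

0


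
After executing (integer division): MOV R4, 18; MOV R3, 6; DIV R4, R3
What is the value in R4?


Register state trace:
  MOV R4, 18  → R4 = 18
  MOV R3, 6  → R3 = 6
  DIV R4, R3  → R4 = 18 // 6 = 3
Final: R4 = 3

3


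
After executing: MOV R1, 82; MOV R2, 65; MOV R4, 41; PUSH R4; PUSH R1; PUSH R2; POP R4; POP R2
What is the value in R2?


Stack trace (top is rightmost):
  MOV R1, 82  → R1 = 82
  MOV R2, 65  → R2 = 65
  MOV R4, 41  → R4 = 41
  PUSH R4  → stack: [41]
  PUSH R1  → stack: [41, 82]
  PUSH R2  → stack: [41, 82, 65]
  POP R4  → R4 = 65, stack: [41, 82]
  POP R2  → R2 = 82, stack: [41]
Final: R2 = 82

82


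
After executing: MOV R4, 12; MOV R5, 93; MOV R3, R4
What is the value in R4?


Register state trace:
  MOV R4, 12  → R4 = 12
  MOV R5, 93  → R5 = 93
  MOV R3, R4  → R3 = 12
Final: R4 = 12

12


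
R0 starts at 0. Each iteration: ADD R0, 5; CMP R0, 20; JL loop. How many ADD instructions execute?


Loop trace (R0 starts at 0, target 20, step 5):
  ADD #1: R0 = 0 + 5 = 5  → 5 < 20, loop
  ADD #2: R0 = 5 + 5 = 10  → 10 < 20, loop
  ADD #3: R0 = 10 + 5 = 15  → 15 < 20, loop
  ADD #4: R0 = 15 + 5 = 20  → 20 >= 20, exit
Total ADD instructions: 4

4


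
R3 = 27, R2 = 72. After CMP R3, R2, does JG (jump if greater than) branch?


Trace:
  R3 = 27, R2 = 72
  CMP R3, R2  → compares 27 vs 72
  JG checks: is 27 greater than 72?
  27 < 72, so condition is false
Branch taken: No

No


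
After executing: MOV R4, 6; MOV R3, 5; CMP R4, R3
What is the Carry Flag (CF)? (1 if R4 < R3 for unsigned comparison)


Register state trace:
  MOV R4, 6  → R4 = 6
  MOV R3, 5  → R3 = 5
  CMP R4, R3  → unsigned 6 - 5: no borrow
  6 >= 5, so CF = 0
CF = 0

0


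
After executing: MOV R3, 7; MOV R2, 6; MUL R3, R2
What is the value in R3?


Register state trace:
  MOV R3, 7  → R3 = 7
  MOV R2, 6  → R2 = 6
  MUL R3, R2  → R3 = 7 * 6 = 42
Final: R3 = 42

42


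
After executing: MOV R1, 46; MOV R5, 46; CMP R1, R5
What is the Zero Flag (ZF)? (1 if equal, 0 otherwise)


Register state trace:
  MOV R1, 46  → R1 = 46
  MOV R5, 46  → R5 = 46
  CMP R1, R5  → computes 46 - 46 = 0
  Result is zero, so values are equal
ZF = 1

1


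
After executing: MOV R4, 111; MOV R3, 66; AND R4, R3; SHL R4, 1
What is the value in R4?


Register state trace:
  MOV R4, 111  → R4 = 111 (0b01101111)
  MOV R3, 66  → R3 = 66 (0b01000010)
  AND R4, R3  → R4 = 111 AND 66 = 66 (0b01000010)
  SHL R4, 1  → R4 = 66 << 1 = 132
Final: R4 = 132

132


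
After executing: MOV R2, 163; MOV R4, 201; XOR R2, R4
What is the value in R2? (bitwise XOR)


Register state trace:
  MOV R2, 163  → R2 = 163 (0b10100011)
  MOV R4, 201  → R4 = 201 (0b11001001)
  XOR R2, R4  → R2 = 163 XOR 201 = 106 (0b01101010)
Final: R2 = 106

106


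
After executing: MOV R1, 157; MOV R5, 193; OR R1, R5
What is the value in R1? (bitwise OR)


Register state trace:
  MOV R1, 157  → R1 = 157 (0b10011101)
  MOV R5, 193  → R5 = 193 (0b11000001)
  OR R1, R5   → R1 = 157 OR 193 = 221 (0b11011101)
Final: R1 = 221

221


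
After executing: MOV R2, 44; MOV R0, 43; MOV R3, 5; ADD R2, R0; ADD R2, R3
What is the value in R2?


Register state trace:
  MOV R2, 44  → R2 = 44
  MOV R0, 43  → R0 = 43
  MOV R3, 5  → R3 = 5
  ADD R2, R0  → R2 = 44 + 43 = 87
  ADD R2, R3  → R2 = 87 + 5 = 92
Final: R2 = 92

92


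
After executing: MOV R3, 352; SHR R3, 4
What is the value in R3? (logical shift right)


Register state trace:
  MOV R3, 352  → R3 = 352
  SHR R3, 4  → R3 = 352 >> 4 = 352 // 2^4 = 22
Final: R3 = 22

22


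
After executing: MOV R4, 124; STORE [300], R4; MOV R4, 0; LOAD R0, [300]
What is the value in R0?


Register and memory trace:
  MOV R4, 124  → R4 = 124
  STORE [300], R4  → mem[300] = 124
  MOV R4, 0  → R4 = 0
  LOAD R0, [300]  → R0 = mem[300] = 124
Final: R0 = 124

124


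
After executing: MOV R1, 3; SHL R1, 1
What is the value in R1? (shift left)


Register state trace:
  MOV R1, 3  → R1 = 3
  SHL R1, 1  → R1 = 3 << 1 = 3 * 2^1 = 6
Final: R1 = 6

6


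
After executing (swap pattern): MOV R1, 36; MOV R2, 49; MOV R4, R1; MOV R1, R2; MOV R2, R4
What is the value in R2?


Register state trace (swap pattern):
  MOV R1, 36  → R1 = 36
  MOV R2, 49  → R2 = 49
  MOV R4, R1  → R4 = 36  (save R1)
  MOV R1, R2  → R1 = 49  (R1 gets R2's value)
  MOV R2, R4  → R2 = 36  (R2 gets saved value)
Final: R2 = 36

36


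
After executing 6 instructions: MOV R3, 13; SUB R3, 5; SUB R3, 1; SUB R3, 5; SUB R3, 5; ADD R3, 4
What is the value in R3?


Register state trace:
  MOV R3, 13  → R3 = 13
  SUB R3, 5  → R3 = 13 - 5 = 8
  SUB R3, 1  → R3 = 8 - 1 = 7
  SUB R3, 5  → R3 = 7 - 5 = 2
  SUB R3, 5  → R3 = 2 - 5 = -3
  ADD R3, 4  → R3 = -3 + 4 = 1
Final: R3 = 1

1


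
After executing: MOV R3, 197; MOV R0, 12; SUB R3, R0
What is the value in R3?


Register state trace:
  MOV R3, 197  → R3 = 197
  MOV R0, 12  → R0 = 12
  SUB R3, R0  → R3 = 197 - 12 = 185
Final: R3 = 185

185


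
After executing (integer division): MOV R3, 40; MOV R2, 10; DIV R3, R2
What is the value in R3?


Register state trace:
  MOV R3, 40  → R3 = 40
  MOV R2, 10  → R2 = 10
  DIV R3, R2  → R3 = 40 // 10 = 4
Final: R3 = 4

4


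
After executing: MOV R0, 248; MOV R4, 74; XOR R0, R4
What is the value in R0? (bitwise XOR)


Register state trace:
  MOV R0, 248  → R0 = 248 (0b11111000)
  MOV R4, 74  → R4 = 74 (0b01001010)
  XOR R0, R4  → R0 = 248 XOR 74 = 178 (0b10110010)
Final: R0 = 178

178


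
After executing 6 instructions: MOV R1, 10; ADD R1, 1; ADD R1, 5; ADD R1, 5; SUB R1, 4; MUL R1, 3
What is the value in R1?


Register state trace:
  MOV R1, 10  → R1 = 10
  ADD R1, 1  → R1 = 10 + 1 = 11
  ADD R1, 5  → R1 = 11 + 5 = 16
  ADD R1, 5  → R1 = 16 + 5 = 21
  SUB R1, 4  → R1 = 21 - 4 = 17
  MUL R1, 3  → R1 = 17 * 3 = 51
Final: R1 = 51

51


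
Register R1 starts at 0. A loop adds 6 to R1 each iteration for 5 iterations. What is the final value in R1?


Starting value: R1 = 0
  Iter 1: R1 = 0 + 6 = 6
  Iter 2: R1 = 6 + 6 = 12
  Iter 3: R1 = 12 + 6 = 18
  Iter 4: R1 = 18 + 6 = 24
  Iter 5: R1 = 24 + 6 = 30
Final: R1 = 30

30


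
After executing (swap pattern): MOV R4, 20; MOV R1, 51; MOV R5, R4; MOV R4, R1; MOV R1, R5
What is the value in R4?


Register state trace (swap pattern):
  MOV R4, 20  → R4 = 20
  MOV R1, 51  → R1 = 51
  MOV R5, R4  → R5 = 20  (save R4)
  MOV R4, R1  → R4 = 51  (R4 gets R1's value)
  MOV R1, R5  → R1 = 20  (R1 gets saved value)
Final: R4 = 51

51


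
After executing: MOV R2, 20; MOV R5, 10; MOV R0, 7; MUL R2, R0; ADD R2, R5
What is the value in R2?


Register state trace:
  MOV R2, 20  → R2 = 20
  MOV R5, 10  → R5 = 10
  MOV R0, 7  → R0 = 7
  MUL R2, R0  → R2 = 20 * 7 = 140
  ADD R2, R5  → R2 = 140 + 10 = 150
Final: R2 = 150

150


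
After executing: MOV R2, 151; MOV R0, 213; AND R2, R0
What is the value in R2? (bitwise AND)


Register state trace:
  MOV R2, 151  → R2 = 151 (0b10010111)
  MOV R0, 213  → R0 = 213 (0b11010101)
  AND R2, R0  → R2 = 151 AND 213 = 149 (0b10010101)
Final: R2 = 149

149


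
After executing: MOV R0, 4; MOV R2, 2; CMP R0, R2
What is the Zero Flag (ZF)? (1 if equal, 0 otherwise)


Register state trace:
  MOV R0, 4  → R0 = 4
  MOV R2, 2  → R2 = 2
  CMP R0, R2  → computes 4 - 2 = 2
  Result is nonzero, so values are not equal
ZF = 0

0


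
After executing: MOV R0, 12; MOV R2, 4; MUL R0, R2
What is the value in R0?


Register state trace:
  MOV R0, 12  → R0 = 12
  MOV R2, 4  → R2 = 4
  MUL R0, R2  → R0 = 12 * 4 = 48
Final: R0 = 48

48


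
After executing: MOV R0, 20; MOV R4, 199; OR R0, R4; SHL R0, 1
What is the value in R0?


Register state trace:
  MOV R0, 20  → R0 = 20 (0b00010100)
  MOV R4, 199  → R4 = 199 (0b11000111)
  OR R0, R4  → R0 = 20 OR 199 = 215 (0b11010111)
  SHL R0, 1  → R0 = 215 << 1 = 430
Final: R0 = 430

430


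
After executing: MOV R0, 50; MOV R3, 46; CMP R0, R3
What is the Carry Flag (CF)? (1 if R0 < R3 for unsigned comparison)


Register state trace:
  MOV R0, 50  → R0 = 50
  MOV R3, 46  → R3 = 46
  CMP R0, R3  → unsigned 50 - 46: no borrow
  50 >= 46, so CF = 0
CF = 0

0


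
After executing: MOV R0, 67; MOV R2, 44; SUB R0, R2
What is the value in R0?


Register state trace:
  MOV R0, 67  → R0 = 67
  MOV R2, 44  → R2 = 44
  SUB R0, R2  → R0 = 67 - 44 = 23
Final: R0 = 23

23


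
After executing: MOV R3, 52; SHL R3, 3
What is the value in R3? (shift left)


Register state trace:
  MOV R3, 52  → R3 = 52
  SHL R3, 3  → R3 = 52 << 3 = 52 * 2^3 = 416
Final: R3 = 416

416


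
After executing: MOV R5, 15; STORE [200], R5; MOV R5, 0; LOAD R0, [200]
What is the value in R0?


Register and memory trace:
  MOV R5, 15  → R5 = 15
  STORE [200], R5  → mem[200] = 15
  MOV R5, 0  → R5 = 0
  LOAD R0, [200]  → R0 = mem[200] = 15
Final: R0 = 15

15


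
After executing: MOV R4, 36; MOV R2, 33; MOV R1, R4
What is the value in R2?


Register state trace:
  MOV R4, 36  → R4 = 36
  MOV R2, 33  → R2 = 33
  MOV R1, R4  → R1 = 36
Final: R2 = 33

33


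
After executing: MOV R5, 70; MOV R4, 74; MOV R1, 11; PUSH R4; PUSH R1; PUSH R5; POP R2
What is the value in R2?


Stack trace (top is rightmost):
  MOV R5, 70  → R5 = 70
  MOV R4, 74  → R4 = 74
  MOV R1, 11  → R1 = 11
  PUSH R4  → stack: [74]
  PUSH R1  → stack: [74, 11]
  PUSH R5  → stack: [74, 11, 70]
  POP R2  → R2 = 70, stack: [74, 11]
Final: R2 = 70

70


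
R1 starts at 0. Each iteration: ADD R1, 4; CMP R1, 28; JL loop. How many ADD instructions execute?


Loop trace (R1 starts at 0, target 28, step 4):
  ADD #1: R1 = 0 + 4 = 4  → 4 < 28, loop
  ADD #2: R1 = 4 + 4 = 8  → 8 < 28, loop
  ADD #3: R1 = 8 + 4 = 12  → 12 < 28, loop
  ADD #4: R1 = 12 + 4 = 16  → 16 < 28, loop
  ADD #5: R1 = 16 + 4 = 20  → 20 < 28, loop
  ADD #6: R1 = 20 + 4 = 24  → 24 < 28, loop
  ADD #7: R1 = 24 + 4 = 28  → 28 >= 28, exit
Total ADD instructions: 7

7


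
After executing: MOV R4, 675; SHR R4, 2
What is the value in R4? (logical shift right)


Register state trace:
  MOV R4, 675  → R4 = 675
  SHR R4, 2  → R4 = 675 >> 2 = 675 // 2^2 = 168
Final: R4 = 168

168


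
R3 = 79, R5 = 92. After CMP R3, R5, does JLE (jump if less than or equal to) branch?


Trace:
  R3 = 79, R5 = 92
  CMP R3, R5  → compares 79 vs 92
  JLE checks: is 79 less than or equal to 92?
  79 < 92, so condition is true
Branch taken: Yes

Yes


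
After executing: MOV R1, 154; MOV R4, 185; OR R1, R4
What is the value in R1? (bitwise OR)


Register state trace:
  MOV R1, 154  → R1 = 154 (0b10011010)
  MOV R4, 185  → R4 = 185 (0b10111001)
  OR R1, R4   → R1 = 154 OR 185 = 187 (0b10111011)
Final: R1 = 187

187


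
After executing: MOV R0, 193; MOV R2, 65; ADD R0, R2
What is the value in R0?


Register state trace:
  MOV R0, 193  → R0 = 193
  MOV R2, 65  → R2 = 65
  ADD R0, R2  → R0 = 193 + 65 = 258
Final: R0 = 258

258


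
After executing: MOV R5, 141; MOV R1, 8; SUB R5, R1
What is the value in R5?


Register state trace:
  MOV R5, 141  → R5 = 141
  MOV R1, 8  → R1 = 8
  SUB R5, R1  → R5 = 141 - 8 = 133
Final: R5 = 133

133


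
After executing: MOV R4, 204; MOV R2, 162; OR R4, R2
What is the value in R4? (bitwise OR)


Register state trace:
  MOV R4, 204  → R4 = 204 (0b11001100)
  MOV R2, 162  → R2 = 162 (0b10100010)
  OR R4, R2   → R4 = 204 OR 162 = 238 (0b11101110)
Final: R4 = 238

238


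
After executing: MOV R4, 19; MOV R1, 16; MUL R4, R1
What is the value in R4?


Register state trace:
  MOV R4, 19  → R4 = 19
  MOV R1, 16  → R1 = 16
  MUL R4, R1  → R4 = 19 * 16 = 304
Final: R4 = 304

304


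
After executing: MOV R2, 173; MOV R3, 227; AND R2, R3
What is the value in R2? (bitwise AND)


Register state trace:
  MOV R2, 173  → R2 = 173 (0b10101101)
  MOV R3, 227  → R3 = 227 (0b11100011)
  AND R2, R3  → R2 = 173 AND 227 = 161 (0b10100001)
Final: R2 = 161

161


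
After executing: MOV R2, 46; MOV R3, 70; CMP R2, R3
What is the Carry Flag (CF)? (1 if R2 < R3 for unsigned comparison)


Register state trace:
  MOV R2, 46  → R2 = 46
  MOV R3, 70  → R3 = 70
  CMP R2, R3  → unsigned 46 - 70: borrow occurs
  46 < 70, so CF = 1
CF = 1

1


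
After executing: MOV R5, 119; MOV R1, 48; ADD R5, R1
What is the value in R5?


Register state trace:
  MOV R5, 119  → R5 = 119
  MOV R1, 48  → R1 = 48
  ADD R5, R1  → R5 = 119 + 48 = 167
Final: R5 = 167

167


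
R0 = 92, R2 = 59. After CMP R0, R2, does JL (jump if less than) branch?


Trace:
  R0 = 92, R2 = 59
  CMP R0, R2  → compares 92 vs 59
  JL checks: is 92 less than 59?
  92 > 59, so condition is false
Branch taken: No

No


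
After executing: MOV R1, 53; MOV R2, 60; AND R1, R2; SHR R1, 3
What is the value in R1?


Register state trace:
  MOV R1, 53  → R1 = 53 (0b00110101)
  MOV R2, 60  → R2 = 60 (0b00111100)
  AND R1, R2  → R1 = 53 AND 60 = 52 (0b00110100)
  SHR R1, 3  → R1 = 52 >> 3 = 6
Final: R1 = 6

6


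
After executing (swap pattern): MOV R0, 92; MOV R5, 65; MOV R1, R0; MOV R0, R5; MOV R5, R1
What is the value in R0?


Register state trace (swap pattern):
  MOV R0, 92  → R0 = 92
  MOV R5, 65  → R5 = 65
  MOV R1, R0  → R1 = 92  (save R0)
  MOV R0, R5  → R0 = 65  (R0 gets R5's value)
  MOV R5, R1  → R5 = 92  (R5 gets saved value)
Final: R0 = 65

65


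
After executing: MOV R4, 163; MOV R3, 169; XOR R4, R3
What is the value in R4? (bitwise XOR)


Register state trace:
  MOV R4, 163  → R4 = 163 (0b10100011)
  MOV R3, 169  → R3 = 169 (0b10101001)
  XOR R4, R3  → R4 = 163 XOR 169 = 10 (0b00001010)
Final: R4 = 10

10


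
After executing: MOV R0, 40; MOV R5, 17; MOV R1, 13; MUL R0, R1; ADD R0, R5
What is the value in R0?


Register state trace:
  MOV R0, 40  → R0 = 40
  MOV R5, 17  → R5 = 17
  MOV R1, 13  → R1 = 13
  MUL R0, R1  → R0 = 40 * 13 = 520
  ADD R0, R5  → R0 = 520 + 17 = 537
Final: R0 = 537

537


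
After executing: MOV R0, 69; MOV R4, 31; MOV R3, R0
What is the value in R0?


Register state trace:
  MOV R0, 69  → R0 = 69
  MOV R4, 31  → R4 = 31
  MOV R3, R0  → R3 = 69
Final: R0 = 69

69


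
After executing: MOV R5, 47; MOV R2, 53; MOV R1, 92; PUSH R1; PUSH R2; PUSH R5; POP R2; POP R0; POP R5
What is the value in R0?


Stack trace (top is rightmost):
  MOV R5, 47  → R5 = 47
  MOV R2, 53  → R2 = 53
  MOV R1, 92  → R1 = 92
  PUSH R1  → stack: [92]
  PUSH R2  → stack: [92, 53]
  PUSH R5  → stack: [92, 53, 47]
  POP R2  → R2 = 47, stack: [92, 53]
  POP R0  → R0 = 53, stack: [92]
  POP R5  → R5 = 92, stack: []
Final: R0 = 53

53


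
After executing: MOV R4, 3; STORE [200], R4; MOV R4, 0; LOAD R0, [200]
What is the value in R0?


Register and memory trace:
  MOV R4, 3  → R4 = 3
  STORE [200], R4  → mem[200] = 3
  MOV R4, 0  → R4 = 0
  LOAD R0, [200]  → R0 = mem[200] = 3
Final: R0 = 3

3


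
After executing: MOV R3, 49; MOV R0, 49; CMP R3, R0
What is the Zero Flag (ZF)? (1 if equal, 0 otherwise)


Register state trace:
  MOV R3, 49  → R3 = 49
  MOV R0, 49  → R0 = 49
  CMP R3, R0  → computes 49 - 49 = 0
  Result is zero, so values are equal
ZF = 1

1


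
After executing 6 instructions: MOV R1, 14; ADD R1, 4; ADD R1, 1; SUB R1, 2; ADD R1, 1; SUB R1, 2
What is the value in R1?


Register state trace:
  MOV R1, 14  → R1 = 14
  ADD R1, 4  → R1 = 14 + 4 = 18
  ADD R1, 1  → R1 = 18 + 1 = 19
  SUB R1, 2  → R1 = 19 - 2 = 17
  ADD R1, 1  → R1 = 17 + 1 = 18
  SUB R1, 2  → R1 = 18 - 2 = 16
Final: R1 = 16

16


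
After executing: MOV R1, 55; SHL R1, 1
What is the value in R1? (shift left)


Register state trace:
  MOV R1, 55  → R1 = 55
  SHL R1, 1  → R1 = 55 << 1 = 55 * 2^1 = 110
Final: R1 = 110

110


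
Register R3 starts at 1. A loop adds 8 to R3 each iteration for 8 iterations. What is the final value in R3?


Starting value: R3 = 1
  Iter 1: R3 = 1 + 8 = 9
  Iter 2: R3 = 9 + 8 = 17
  Iter 3: R3 = 17 + 8 = 25
  Iter 4: R3 = 25 + 8 = 33
  Iter 5: R3 = 33 + 8 = 41
  Iter 6: R3 = 41 + 8 = 49
  Iter 7: R3 = 49 + 8 = 57
  Iter 8: R3 = 57 + 8 = 65
Final: R3 = 65

65


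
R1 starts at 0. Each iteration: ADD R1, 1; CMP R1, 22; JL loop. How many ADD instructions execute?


Loop trace (R1 starts at 0, target 22, step 1):
  ADD #1: R1 = 0 + 1 = 1  → 1 < 22, loop
  ADD #2: R1 = 1 + 1 = 2  → 2 < 22, loop
  ADD #3: R1 = 2 + 1 = 3  → 3 < 22, loop
  ADD #4: R1 = 3 + 1 = 4  → 4 < 22, loop
  ADD #5: R1 = 4 + 1 = 5  → 5 < 22, loop
  ADD #6: R1 = 5 + 1 = 6  → 6 < 22, loop
  ADD #7: R1 = 6 + 1 = 7  → 7 < 22, loop
  ADD #8: R1 = 7 + 1 = 8  → 8 < 22, loop
  ADD #9: R1 = 8 + 1 = 9  → 9 < 22, loop
  ADD #10: R1 = 9 + 1 = 10  → 10 < 22, loop
  ADD #11: R1 = 10 + 1 = 11  → 11 < 22, loop
  ADD #12: R1 = 11 + 1 = 12  → 12 < 22, loop
  ADD #13: R1 = 12 + 1 = 13  → 13 < 22, loop
  ADD #14: R1 = 13 + 1 = 14  → 14 < 22, loop
  ADD #15: R1 = 14 + 1 = 15  → 15 < 22, loop
  ADD #16: R1 = 15 + 1 = 16  → 16 < 22, loop
  ADD #17: R1 = 16 + 1 = 17  → 17 < 22, loop
  ADD #18: R1 = 17 + 1 = 18  → 18 < 22, loop
  ADD #19: R1 = 18 + 1 = 19  → 19 < 22, loop
  ADD #20: R1 = 19 + 1 = 20  → 20 < 22, loop
  ADD #21: R1 = 20 + 1 = 21  → 21 < 22, loop
  ADD #22: R1 = 21 + 1 = 22  → 22 >= 22, exit
Total ADD instructions: 22

22


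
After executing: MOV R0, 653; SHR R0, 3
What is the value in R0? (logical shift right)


Register state trace:
  MOV R0, 653  → R0 = 653
  SHR R0, 3  → R0 = 653 >> 3 = 653 // 2^3 = 81
Final: R0 = 81

81


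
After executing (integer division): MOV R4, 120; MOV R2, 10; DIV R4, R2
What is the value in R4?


Register state trace:
  MOV R4, 120  → R4 = 120
  MOV R2, 10  → R2 = 10
  DIV R4, R2  → R4 = 120 // 10 = 12
Final: R4 = 12

12


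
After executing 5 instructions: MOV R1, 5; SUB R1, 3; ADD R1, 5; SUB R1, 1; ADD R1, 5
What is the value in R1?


Register state trace:
  MOV R1, 5  → R1 = 5
  SUB R1, 3  → R1 = 5 - 3 = 2
  ADD R1, 5  → R1 = 2 + 5 = 7
  SUB R1, 1  → R1 = 7 - 1 = 6
  ADD R1, 5  → R1 = 6 + 5 = 11
Final: R1 = 11

11


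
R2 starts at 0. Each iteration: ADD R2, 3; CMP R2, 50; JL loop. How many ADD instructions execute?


Loop trace (R2 starts at 0, target 50, step 3):
  ADD #1: R2 = 0 + 3 = 3  → 3 < 50, loop
  ADD #2: R2 = 3 + 3 = 6  → 6 < 50, loop
  ADD #3: R2 = 6 + 3 = 9  → 9 < 50, loop
  ADD #4: R2 = 9 + 3 = 12  → 12 < 50, loop
  ADD #5: R2 = 12 + 3 = 15  → 15 < 50, loop
  ADD #6: R2 = 15 + 3 = 18  → 18 < 50, loop
  ADD #7: R2 = 18 + 3 = 21  → 21 < 50, loop
  ADD #8: R2 = 21 + 3 = 24  → 24 < 50, loop
  ADD #9: R2 = 24 + 3 = 27  → 27 < 50, loop
  ADD #10: R2 = 27 + 3 = 30  → 30 < 50, loop
  ADD #11: R2 = 30 + 3 = 33  → 33 < 50, loop
  ADD #12: R2 = 33 + 3 = 36  → 36 < 50, loop
  ADD #13: R2 = 36 + 3 = 39  → 39 < 50, loop
  ADD #14: R2 = 39 + 3 = 42  → 42 < 50, loop
  ADD #15: R2 = 42 + 3 = 45  → 45 < 50, loop
  ADD #16: R2 = 45 + 3 = 48  → 48 < 50, loop
  ADD #17: R2 = 48 + 3 = 51  → 51 >= 50, exit
Total ADD instructions: 17

17


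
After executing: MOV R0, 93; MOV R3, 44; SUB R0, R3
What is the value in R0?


Register state trace:
  MOV R0, 93  → R0 = 93
  MOV R3, 44  → R3 = 44
  SUB R0, R3  → R0 = 93 - 44 = 49
Final: R0 = 49

49


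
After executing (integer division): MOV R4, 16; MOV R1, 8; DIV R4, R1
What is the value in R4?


Register state trace:
  MOV R4, 16  → R4 = 16
  MOV R1, 8  → R1 = 8
  DIV R4, R1  → R4 = 16 // 8 = 2
Final: R4 = 2

2


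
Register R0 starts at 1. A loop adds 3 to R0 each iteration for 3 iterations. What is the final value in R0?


Starting value: R0 = 1
  Iter 1: R0 = 1 + 3 = 4
  Iter 2: R0 = 4 + 3 = 7
  Iter 3: R0 = 7 + 3 = 10
Final: R0 = 10

10


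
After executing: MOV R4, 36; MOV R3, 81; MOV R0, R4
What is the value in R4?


Register state trace:
  MOV R4, 36  → R4 = 36
  MOV R3, 81  → R3 = 81
  MOV R0, R4  → R0 = 36
Final: R4 = 36

36


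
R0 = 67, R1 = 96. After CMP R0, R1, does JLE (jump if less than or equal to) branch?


Trace:
  R0 = 67, R1 = 96
  CMP R0, R1  → compares 67 vs 96
  JLE checks: is 67 less than or equal to 96?
  67 < 96, so condition is true
Branch taken: Yes

Yes


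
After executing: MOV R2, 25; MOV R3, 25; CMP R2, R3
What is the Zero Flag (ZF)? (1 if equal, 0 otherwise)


Register state trace:
  MOV R2, 25  → R2 = 25
  MOV R3, 25  → R3 = 25
  CMP R2, R3  → computes 25 - 25 = 0
  Result is zero, so values are equal
ZF = 1

1


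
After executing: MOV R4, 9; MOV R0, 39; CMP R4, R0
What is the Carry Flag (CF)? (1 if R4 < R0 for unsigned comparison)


Register state trace:
  MOV R4, 9  → R4 = 9
  MOV R0, 39  → R0 = 39
  CMP R4, R0  → unsigned 9 - 39: borrow occurs
  9 < 39, so CF = 1
CF = 1

1
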